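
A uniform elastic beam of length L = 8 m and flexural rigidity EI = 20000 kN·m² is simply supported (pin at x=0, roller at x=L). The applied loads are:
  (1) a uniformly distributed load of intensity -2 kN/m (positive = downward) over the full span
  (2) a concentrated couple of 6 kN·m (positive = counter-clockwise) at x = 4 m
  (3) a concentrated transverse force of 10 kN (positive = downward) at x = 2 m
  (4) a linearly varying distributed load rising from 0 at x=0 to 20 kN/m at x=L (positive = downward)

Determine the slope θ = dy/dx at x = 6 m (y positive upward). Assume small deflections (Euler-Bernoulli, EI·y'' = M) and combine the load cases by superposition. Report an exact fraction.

θ(6) = 2449/360000 rad

Load 1 — uniform load w=-2 kN/m over full span:
  θ_1 = -w(L³-6Lx²+4x³)/(24EI) = -(-2)·(8³-6·8·6²+4·6³)/(24·20000) = -11/7500 rad
Load 2 — applied couple M₀=6 kN·m at a=4 m (b=L-a=4):
  θ_2 = (M₀x²/(2L)-M₀(x-a)+C₁)/EI  [x>a] with C₁=M₀(3b²-L²)/(6L)=-2 = (6·6²/(2·8)-6·(6-4)+(-2))/20000 = -1/40000 rad
Load 3 — point force P=10 kN at a=2 m (b=L-a=6):
  θ_3 = -Pa(2L²-6Lx+3x²+a²)/(6LEI)  [x>a] = -10·2·(2·8²-6·8·6+3·6²+2²)/(6·8·20000) = 1/1000 rad
Load 4 — triangular load w₀=20 kN/m (0→w₀ over full span):
  θ_4 = -w₀(7L⁴-30L²x²+15x⁴)/(360LEI) = -20·(7·8⁴-30·8²·6²+15·6⁴)/(360·8·20000) = 1313/180000 rad
Superposition: θ = Σ θ_i = 2449/360000 rad ≈ 0.006803 rad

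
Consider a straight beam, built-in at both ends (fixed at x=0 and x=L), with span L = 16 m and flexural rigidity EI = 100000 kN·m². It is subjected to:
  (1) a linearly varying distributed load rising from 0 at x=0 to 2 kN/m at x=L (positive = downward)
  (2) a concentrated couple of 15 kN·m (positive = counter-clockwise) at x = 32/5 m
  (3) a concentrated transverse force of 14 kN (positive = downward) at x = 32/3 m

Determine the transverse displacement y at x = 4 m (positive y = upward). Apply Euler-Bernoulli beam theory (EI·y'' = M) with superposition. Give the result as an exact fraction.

Load 1 — triangular load w₀=2 kN/m (0→w₀ over full span):
  y_1 = -w₀x²(L-x)²(x+2L)/(120LEI) = -2·4²·(16-4)²·(4+2·16)/(120·16·100000) = -27/31250 m
Load 2 — applied couple M₀=15 kN·m at a=32/5 m (b=L-a=48/5):
  y_2 = (R_Ax³/6 - M_Ax²/2)/EI  [x≤a] with R_A=27/20, M_A=9/5 = ((27/20)·4³/6 - (9/5)·4²/2)/100000 = 0 m
Load 3 — point force P=14 kN at a=32/3 m (b=L-a=16/3):
  y_3 = -Pb²x²(3aL-(3a+b)x)/(6L³EI)  [x≤a] = -14·(16/3)²·4²·(3·(32/3)·16-(3·(32/3)+(16/3))·4)/(6·16³·100000) = -238/253125 m
Superposition: y = Σ y_i = -4567/2531250 m ≈ -0.001804 m

y(4) = -4567/2531250 m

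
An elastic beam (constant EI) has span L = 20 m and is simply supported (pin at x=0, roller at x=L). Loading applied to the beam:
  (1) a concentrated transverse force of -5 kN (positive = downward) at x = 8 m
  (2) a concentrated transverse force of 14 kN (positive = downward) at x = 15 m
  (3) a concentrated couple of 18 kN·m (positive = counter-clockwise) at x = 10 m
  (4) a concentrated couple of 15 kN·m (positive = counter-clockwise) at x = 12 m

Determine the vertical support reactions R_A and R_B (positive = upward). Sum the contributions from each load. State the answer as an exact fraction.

Load 1 — point force P=-5 kN at a=8 m (b=L-a=12):
  R_A = Pb/L = (-5)·12/20 = -3 kN
  R_B = Pa/L = (-5)·8/20 = -2 kN
Load 2 — point force P=14 kN at a=15 m (b=L-a=5):
  R_A = Pb/L = 14·5/20 = 7/2 kN
  R_B = Pa/L = 14·15/20 = 21/2 kN
Load 3 — applied couple M₀=18 kN·m at a=10 m (b=L-a=10):
  R_A = M₀/L = 18/20 = 9/10 kN
  R_B = -M₀/L = -18/20 = -9/10 kN
Load 4 — applied couple M₀=15 kN·m at a=12 m (b=L-a=8):
  R_A = M₀/L = 15/20 = 3/4 kN
  R_B = -M₀/L = -15/20 = -3/4 kN
Superposition: R_A = 43/20 kN, R_B = 137/20 kN

R_A = 43/20 kN, R_B = 137/20 kN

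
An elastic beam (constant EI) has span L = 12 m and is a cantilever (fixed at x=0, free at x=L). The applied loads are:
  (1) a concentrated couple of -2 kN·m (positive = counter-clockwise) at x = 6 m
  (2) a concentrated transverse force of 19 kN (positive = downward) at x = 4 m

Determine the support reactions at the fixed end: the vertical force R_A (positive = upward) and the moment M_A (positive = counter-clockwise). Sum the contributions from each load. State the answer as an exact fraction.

Load 1 — applied couple M₀=-2 kN·m at a=6 m (b=L-a=6):
  R_A = 0 kN
  M_A = -M₀ = -(-2) = 2 kN·m
Load 2 — point force P=19 kN at a=4 m (b=L-a=8):
  R_A = P = 19 kN
  M_A = Pa = 19·4 = 76 kN·m
Superposition: R_A = 19 kN, M_A = 78 kN·m

R_A = 19 kN, M_A = 78 kN·m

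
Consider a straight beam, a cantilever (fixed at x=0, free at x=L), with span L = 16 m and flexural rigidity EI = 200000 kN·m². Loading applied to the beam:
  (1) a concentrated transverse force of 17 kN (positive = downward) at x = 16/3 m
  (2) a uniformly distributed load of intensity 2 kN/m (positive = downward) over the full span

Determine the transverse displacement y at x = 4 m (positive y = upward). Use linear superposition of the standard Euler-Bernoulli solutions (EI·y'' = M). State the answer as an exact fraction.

Load 1 — point force P=17 kN at a=16/3 m (b=L-a=32/3):
  y_1 = -Px²(3a-x)/(6EI)  [x≤a] = -17·4²·(3·(16/3)-4)/(6·200000) = -17/6250 m
Load 2 — uniform load w=2 kN/m over full span:
  y_2 = -wx²(x²-4Lx+6L²)/(24EI) = -2·4²·(4²-4·16·4+6·16²)/(24·200000) = -27/3125 m
Superposition: y = Σ y_i = -71/6250 m ≈ -0.011360 m

y(4) = -71/6250 m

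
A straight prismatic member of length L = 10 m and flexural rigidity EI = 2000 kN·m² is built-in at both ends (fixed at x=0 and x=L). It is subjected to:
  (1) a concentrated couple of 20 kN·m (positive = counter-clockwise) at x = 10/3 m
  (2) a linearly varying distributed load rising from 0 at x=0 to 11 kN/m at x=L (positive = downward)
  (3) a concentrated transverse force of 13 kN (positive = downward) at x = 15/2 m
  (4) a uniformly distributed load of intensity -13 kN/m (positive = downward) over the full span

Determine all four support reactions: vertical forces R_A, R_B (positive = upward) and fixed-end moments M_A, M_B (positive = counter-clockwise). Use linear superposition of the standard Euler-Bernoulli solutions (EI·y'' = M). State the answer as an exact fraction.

R_A = -4205/96 kN, M_A = -6295/96 kN·m, R_B = -1747/96 kN, M_B = 1335/32 kN·m

Load 1 — applied couple M₀=20 kN·m at a=10/3 m (b=L-a=20/3):
  R_A = 6M₀ab/L³ = 6·20·(10/3)·(20/3)/10³ = 8/3 kN
  M_A = M₀b(2a-b)/L² = 20·(20/3)·(2·(10/3)-(20/3))/10² = 0 kN·m
  R_B = -6M₀ab/L³ = -6·20·(10/3)·(20/3)/10³ = -8/3 kN
  M_B = M₀a(2b-a)/L² = 20·(10/3)·(2·(20/3)-(10/3))/10² = 20/3 kN·m
Load 2 — triangular load w₀=11 kN/m (0→w₀ over full span):
  R_A = 3w₀L/20 = 3·11·10/20 = 33/2 kN
  M_A = w₀L²/30 = 11·10²/30 = 110/3 kN·m
  R_B = 7w₀L/20 = 7·11·10/20 = 77/2 kN
  M_B = -w₀L²/20 = -11·10²/20 = -55 kN·m
Load 3 — point force P=13 kN at a=15/2 m (b=L-a=5/2):
  R_A = Pb²(3a+b)/L³ = 13·(5/2)²·(3·(15/2)+(5/2))/10³ = 65/32 kN
  M_A = Pab²/L² = 13·(15/2)·(5/2)²/10² = 195/32 kN·m
  R_B = Pa²(a+3b)/L³ = 13·(15/2)²·((15/2)+3·(5/2))/10³ = 351/32 kN
  M_B = -Pa²b/L² = -13·(15/2)²·(5/2)/10² = -585/32 kN·m
Load 4 — uniform load w=-13 kN/m over full span:
  R_A = wL/2 = (-13)·10/2 = -65 kN
  M_A = wL²/12 = (-13)·10²/12 = -325/3 kN·m
  R_B = wL/2 = (-13)·10/2 = -65 kN
  M_B = -wL²/12 = -(-13)·10²/12 = 325/3 kN·m
Superposition: R_A = -4205/96 kN, M_A = -6295/96 kN·m, R_B = -1747/96 kN, M_B = 1335/32 kN·m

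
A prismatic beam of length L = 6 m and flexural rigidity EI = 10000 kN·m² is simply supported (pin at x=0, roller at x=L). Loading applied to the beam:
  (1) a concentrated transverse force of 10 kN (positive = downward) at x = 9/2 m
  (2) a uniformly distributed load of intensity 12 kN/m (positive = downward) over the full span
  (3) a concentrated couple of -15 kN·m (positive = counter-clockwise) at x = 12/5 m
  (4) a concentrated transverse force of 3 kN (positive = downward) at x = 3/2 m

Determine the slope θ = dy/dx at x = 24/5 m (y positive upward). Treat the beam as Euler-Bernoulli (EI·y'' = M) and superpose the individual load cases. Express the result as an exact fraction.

θ(24/5) = 438009/40000000 rad

Load 1 — point force P=10 kN at a=9/2 m (b=L-a=3/2):
  θ_1 = -Pa(2L²-6Lx+3x²+a²)/(6LEI)  [x>a] = -10·(9/2)·(2·6²-6·6·(24/5)+3·(24/5)²+(9/2)²)/(6·6·10000) = 1143/800000 rad
Load 2 — uniform load w=12 kN/m over full span:
  θ_2 = -w(L³-6Lx²+4x³)/(24EI) = -12·(6³-6·6·(24/5)²+4·(24/5)³)/(24·10000) = 2673/312500 rad
Load 3 — applied couple M₀=-15 kN·m at a=12/5 m (b=L-a=18/5):
  θ_3 = (M₀x²/(2L)-M₀(x-a)+C₁)/EI  [x>a] with C₁=M₀(3b²-L²)/(6L)=-6/5 = ((-15)·(24/5)²/(2·6)-(-15)·((24/5)-(12/5))+(-6/5))/10000 = 3/5000 rad
Load 4 — point force P=3 kN at a=3/2 m (b=L-a=9/2):
  θ_4 = -Pa(2L²-6Lx+3x²+a²)/(6LEI)  [x>a] = -3·(3/2)·(2·6²-6·6·(24/5)+3·(24/5)²+(3/2)²)/(6·6·10000) = 2943/8000000 rad
Superposition: θ = Σ θ_i = 438009/40000000 rad ≈ 0.010950 rad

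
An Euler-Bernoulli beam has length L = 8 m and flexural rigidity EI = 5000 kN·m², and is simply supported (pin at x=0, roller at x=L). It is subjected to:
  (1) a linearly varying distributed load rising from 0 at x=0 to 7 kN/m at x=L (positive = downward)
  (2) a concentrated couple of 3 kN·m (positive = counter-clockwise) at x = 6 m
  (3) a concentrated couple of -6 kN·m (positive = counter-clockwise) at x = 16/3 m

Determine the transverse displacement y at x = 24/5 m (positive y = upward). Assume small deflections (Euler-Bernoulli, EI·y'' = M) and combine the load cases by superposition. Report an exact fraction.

Load 1 — triangular load w₀=7 kN/m (0→w₀ over full span):
  y_1 = -w₀x(7L⁴-10L²x²+3x⁴)/(360LEI) = -7·(24/5)·(7·8⁴-10·8²·(24/5)²+3·(24/5)⁴)/(360·8·5000) = -1060864/29296875 m
Load 2 — applied couple M₀=3 kN·m at a=6 m (b=L-a=2):
  y_2 = (M₀x³/(6L)+C₁x)/EI  [x≤a] with C₁=M₀(3b²-L²)/(6L)=-13/4 = (3·(24/5)³/(6·8)+(-13/4)·(24/5))/5000 = -543/312500 m
Load 3 — applied couple M₀=-6 kN·m at a=16/3 m (b=L-a=8/3):
  y_3 = (M₀x³/(6L)+C₁x)/EI  [x≤a] with C₁=M₀(3b²-L²)/(6L)=16/3 = ((-6)·(24/5)³/(6·8)+(16/3)·(24/5))/5000 = 184/78125 m
Superposition: y = Σ y_i = -4171081/117187500 m ≈ -0.035593 m

y(24/5) = -4171081/117187500 m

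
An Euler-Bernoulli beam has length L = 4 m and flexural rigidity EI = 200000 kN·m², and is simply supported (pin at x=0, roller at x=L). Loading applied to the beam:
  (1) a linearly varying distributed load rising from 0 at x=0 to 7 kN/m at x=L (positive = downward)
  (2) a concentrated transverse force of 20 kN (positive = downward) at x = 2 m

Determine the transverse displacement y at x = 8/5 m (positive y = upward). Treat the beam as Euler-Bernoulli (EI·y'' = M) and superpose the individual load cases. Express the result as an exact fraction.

y(8/5) = -52849/292968750 m

Load 1 — triangular load w₀=7 kN/m (0→w₀ over full span):
  y_1 = -w₀x(7L⁴-10L²x²+3x⁴)/(360LEI) = -7·(8/5)·(7·4⁴-10·4²·(8/5)²+3·(8/5)⁴)/(360·4·200000) = -7987/146484375 m
Load 2 — point force P=20 kN at a=2 m (b=L-a=2):
  y_2 = -Pbx(L²-b²-x²)/(6LEI)  [x≤a] = -20·2·(8/5)·(4²-2²-(8/5)²)/(6·4·200000) = -59/468750 m
Superposition: y = Σ y_i = -52849/292968750 m ≈ -0.000180 m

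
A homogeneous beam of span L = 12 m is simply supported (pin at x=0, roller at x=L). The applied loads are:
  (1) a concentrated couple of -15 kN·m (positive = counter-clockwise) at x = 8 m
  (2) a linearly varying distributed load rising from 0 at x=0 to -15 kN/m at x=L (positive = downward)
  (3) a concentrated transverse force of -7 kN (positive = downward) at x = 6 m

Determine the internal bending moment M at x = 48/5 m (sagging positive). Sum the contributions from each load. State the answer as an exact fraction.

M(48/5) = -2727/25 kN·m

Load 1 — applied couple M₀=-15 kN·m at a=8 m (b=L-a=4):
  M_1 = M₀x/L - M₀  [x>a] = (-15)·(48/5)/12 - (-15) = 3 kN·m
Load 2 — triangular load w₀=-15 kN/m (0→w₀ over full span):
  M_2 = w₀Lx/6 - w₀x³/(6L) = (-15)·12·(48/5)/6 - (-15)·(48/5)³/(6·12) = -2592/25 kN·m
Load 3 — point force P=-7 kN at a=6 m (b=L-a=6):
  M_3 = Pa(L-x)/L  [x>a] = (-7)·6·(12-(48/5))/12 = -42/5 kN·m
Superposition: M = Σ M_i = -2727/25 kN·m ≈ -109.080000 kN·m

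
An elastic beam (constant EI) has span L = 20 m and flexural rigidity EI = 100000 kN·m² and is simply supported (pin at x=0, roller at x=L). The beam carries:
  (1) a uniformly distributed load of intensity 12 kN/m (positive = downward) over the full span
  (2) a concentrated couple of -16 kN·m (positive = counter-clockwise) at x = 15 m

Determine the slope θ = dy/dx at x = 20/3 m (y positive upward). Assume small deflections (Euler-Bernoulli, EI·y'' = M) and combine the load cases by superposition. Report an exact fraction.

θ(20/3) = -5131/270000 rad

Load 1 — uniform load w=12 kN/m over full span:
  θ_1 = -w(L³-6Lx²+4x³)/(24EI) = -12·(20³-6·20·(20/3)²+4·(20/3)³)/(24·100000) = -13/675 rad
Load 2 — applied couple M₀=-16 kN·m at a=15 m (b=L-a=5):
  θ_2 = (M₀x²/(2L)+C₁)/EI  [x≤a] with C₁=M₀(3b²-L²)/(6L)=130/3 = ((-16)·(20/3)²/(2·20)+(130/3))/100000 = 23/90000 rad
Superposition: θ = Σ θ_i = -5131/270000 rad ≈ -0.019004 rad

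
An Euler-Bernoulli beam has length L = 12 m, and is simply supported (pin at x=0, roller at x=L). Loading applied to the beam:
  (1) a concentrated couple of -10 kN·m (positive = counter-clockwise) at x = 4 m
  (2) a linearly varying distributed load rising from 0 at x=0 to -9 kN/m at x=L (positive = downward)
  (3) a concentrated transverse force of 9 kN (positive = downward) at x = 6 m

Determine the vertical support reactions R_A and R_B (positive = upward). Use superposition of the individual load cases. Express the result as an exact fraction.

Load 1 — applied couple M₀=-10 kN·m at a=4 m (b=L-a=8):
  R_A = M₀/L = (-10)/12 = -5/6 kN
  R_B = -M₀/L = -(-10)/12 = 5/6 kN
Load 2 — triangular load w₀=-9 kN/m (0→w₀ over full span):
  R_A = w₀L/6 = (-9)·12/6 = -18 kN
  R_B = w₀L/3 = (-9)·12/3 = -36 kN
Load 3 — point force P=9 kN at a=6 m (b=L-a=6):
  R_A = Pb/L = 9·6/12 = 9/2 kN
  R_B = Pa/L = 9·6/12 = 9/2 kN
Superposition: R_A = -43/3 kN, R_B = -92/3 kN

R_A = -43/3 kN, R_B = -92/3 kN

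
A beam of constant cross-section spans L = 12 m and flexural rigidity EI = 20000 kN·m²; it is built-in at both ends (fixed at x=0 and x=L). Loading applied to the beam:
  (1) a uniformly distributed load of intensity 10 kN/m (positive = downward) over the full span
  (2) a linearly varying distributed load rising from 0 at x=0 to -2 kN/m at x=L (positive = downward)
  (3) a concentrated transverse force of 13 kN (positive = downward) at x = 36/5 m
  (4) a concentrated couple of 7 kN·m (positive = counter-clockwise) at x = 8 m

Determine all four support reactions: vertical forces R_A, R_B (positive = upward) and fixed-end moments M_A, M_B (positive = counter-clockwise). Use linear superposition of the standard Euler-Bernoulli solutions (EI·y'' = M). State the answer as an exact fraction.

R_A = 69473/1125 kN, M_A = 47891/375 kN·m, R_B = 66652/1125 kN, M_B = -16008/125 kN·m

Load 1 — uniform load w=10 kN/m over full span:
  R_A = wL/2 = 10·12/2 = 60 kN
  M_A = wL²/12 = 10·12²/12 = 120 kN·m
  R_B = wL/2 = 10·12/2 = 60 kN
  M_B = -wL²/12 = -10·12²/12 = -120 kN·m
Load 2 — triangular load w₀=-2 kN/m (0→w₀ over full span):
  R_A = 3w₀L/20 = 3·(-2)·12/20 = -18/5 kN
  M_A = w₀L²/30 = (-2)·12²/30 = -48/5 kN·m
  R_B = 7w₀L/20 = 7·(-2)·12/20 = -42/5 kN
  M_B = -w₀L²/20 = -(-2)·12²/20 = 72/5 kN·m
Load 3 — point force P=13 kN at a=36/5 m (b=L-a=24/5):
  R_A = Pb²(3a+b)/L³ = 13·(24/5)²·(3·(36/5)+(24/5))/12³ = 572/125 kN
  M_A = Pab²/L² = 13·(36/5)·(24/5)²/12² = 1872/125 kN·m
  R_B = Pa²(a+3b)/L³ = 13·(36/5)²·((36/5)+3·(24/5))/12³ = 1053/125 kN
  M_B = -Pa²b/L² = -13·(36/5)²·(24/5)/12² = -2808/125 kN·m
Load 4 — applied couple M₀=7 kN·m at a=8 m (b=L-a=4):
  R_A = 6M₀ab/L³ = 6·7·8·4/12³ = 7/9 kN
  M_A = M₀b(2a-b)/L² = 7·4·(2·8-4)/12² = 7/3 kN·m
  R_B = -6M₀ab/L³ = -6·7·8·4/12³ = -7/9 kN
  M_B = M₀a(2b-a)/L² = 7·8·(2·4-8)/12² = 0 kN·m
Superposition: R_A = 69473/1125 kN, M_A = 47891/375 kN·m, R_B = 66652/1125 kN, M_B = -16008/125 kN·m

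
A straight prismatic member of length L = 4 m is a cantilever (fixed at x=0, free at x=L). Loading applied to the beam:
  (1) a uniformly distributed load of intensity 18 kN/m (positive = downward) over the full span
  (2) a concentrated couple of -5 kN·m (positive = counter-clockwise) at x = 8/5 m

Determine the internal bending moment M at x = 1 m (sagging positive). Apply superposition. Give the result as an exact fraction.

M(1) = -86 kN·m

Load 1 — uniform load w=18 kN/m over full span:
  M_1 = -w(L-x)²/2 = -18·(4-1)²/2 = -81 kN·m
Load 2 — applied couple M₀=-5 kN·m at a=8/5 m (b=L-a=12/5):
  M_2 = M₀  [x≤a] = (-5) = -5 kN·m
Superposition: M = Σ M_i = -86 kN·m ≈ -86.000000 kN·m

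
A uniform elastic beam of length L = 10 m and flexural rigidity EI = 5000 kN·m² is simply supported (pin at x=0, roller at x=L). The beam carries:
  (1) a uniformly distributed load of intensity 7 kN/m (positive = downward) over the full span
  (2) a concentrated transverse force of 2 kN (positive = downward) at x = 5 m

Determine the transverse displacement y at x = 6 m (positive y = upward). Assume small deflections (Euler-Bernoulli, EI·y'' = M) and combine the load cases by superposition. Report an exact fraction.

Load 1 — uniform load w=7 kN/m over full span:
  y_1 = -wx(L³-2Lx²+x³)/(24EI) = -7·6·(10³-2·10·6²+6³)/(24·5000) = -217/1250 m
Load 2 — point force P=2 kN at a=5 m (b=L-a=5):
  y_2 = -Pa(L-x)(2Lx-a²-x²)/(6LEI)  [x>a] = -2·5·(10-6)·(2·10·6-5²-6²)/(6·10·5000) = -59/7500 m
Superposition: y = Σ y_i = -1361/7500 m ≈ -0.181467 m

y(6) = -1361/7500 m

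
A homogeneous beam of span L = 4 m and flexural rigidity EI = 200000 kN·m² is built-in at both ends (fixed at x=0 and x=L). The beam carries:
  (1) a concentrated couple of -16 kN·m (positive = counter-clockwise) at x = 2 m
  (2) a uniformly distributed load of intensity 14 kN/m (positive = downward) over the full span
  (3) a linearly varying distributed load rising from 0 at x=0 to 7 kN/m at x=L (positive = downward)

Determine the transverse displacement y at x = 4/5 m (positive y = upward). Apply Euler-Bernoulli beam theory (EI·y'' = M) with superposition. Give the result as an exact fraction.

y(4/5) = -5707/292968750 m

Load 1 — applied couple M₀=-16 kN·m at a=2 m (b=L-a=2):
  y_1 = (R_Ax³/6 - M_Ax²/2)/EI  [x≤a] with R_A=-6, M_A=-4 = ((-6)·(4/5)³/6 - (-4)·(4/5)²/2)/200000 = 3/781250 m
Load 2 — uniform load w=14 kN/m over full span:
  y_2 = -wx²(L-x)²/(24EI) = -14·(4/5)²·(4-(4/5))²/(24·200000) = -112/5859375 m
Load 3 — triangular load w₀=7 kN/m (0→w₀ over full span):
  y_3 = -w₀x²(L-x)²(x+2L)/(120LEI) = -7·(4/5)²·(4-(4/5))²·((4/5)+2·4)/(120·4·200000) = -616/146484375 m
Superposition: y = Σ y_i = -5707/292968750 m ≈ -0.000019 m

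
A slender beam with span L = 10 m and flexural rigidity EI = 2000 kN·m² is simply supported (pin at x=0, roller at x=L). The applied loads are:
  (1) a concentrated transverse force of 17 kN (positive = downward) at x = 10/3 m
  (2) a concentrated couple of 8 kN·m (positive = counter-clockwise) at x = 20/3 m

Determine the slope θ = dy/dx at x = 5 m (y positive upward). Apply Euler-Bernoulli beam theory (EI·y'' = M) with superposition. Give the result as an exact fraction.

θ(5) = 461/64800 rad

Load 1 — point force P=17 kN at a=10/3 m (b=L-a=20/3):
  θ_1 = -Pa(2L²-6Lx+3x²+a²)/(6LEI)  [x>a] = -17·(10/3)·(2·10²-6·10·5+3·5²+(10/3)²)/(6·10·2000) = 17/2592 rad
Load 2 — applied couple M₀=8 kN·m at a=20/3 m (b=L-a=10/3):
  θ_2 = (M₀x²/(2L)+C₁)/EI  [x≤a] with C₁=M₀(3b²-L²)/(6L)=-80/9 = (8·5²/(2·10)+(-80/9))/2000 = 1/1800 rad
Superposition: θ = Σ θ_i = 461/64800 rad ≈ 0.007114 rad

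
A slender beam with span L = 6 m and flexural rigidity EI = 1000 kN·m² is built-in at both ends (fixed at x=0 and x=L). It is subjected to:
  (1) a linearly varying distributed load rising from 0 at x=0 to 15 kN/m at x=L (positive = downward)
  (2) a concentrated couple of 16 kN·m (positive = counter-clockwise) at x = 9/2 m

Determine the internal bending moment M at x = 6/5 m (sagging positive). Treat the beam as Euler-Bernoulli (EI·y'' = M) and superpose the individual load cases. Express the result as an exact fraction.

Load 1 — triangular load w₀=15 kN/m (0→w₀ over full span):
  M_1 = 3w₀Lx/20 - w₀L²/30 - w₀x³/(6L) = 3·15·6·(6/5)/20 - 15·6²/30 - 15·(6/5)³/(6·6) = -63/25 kN·m
Load 2 — applied couple M₀=16 kN·m at a=9/2 m (b=L-a=3/2):
  M_2 = R_Ax - M_A  [x≤a] with R_A=3, M_A=5 = 3·(6/5) - 5 = -7/5 kN·m
Superposition: M = Σ M_i = -98/25 kN·m ≈ -3.920000 kN·m

M(6/5) = -98/25 kN·m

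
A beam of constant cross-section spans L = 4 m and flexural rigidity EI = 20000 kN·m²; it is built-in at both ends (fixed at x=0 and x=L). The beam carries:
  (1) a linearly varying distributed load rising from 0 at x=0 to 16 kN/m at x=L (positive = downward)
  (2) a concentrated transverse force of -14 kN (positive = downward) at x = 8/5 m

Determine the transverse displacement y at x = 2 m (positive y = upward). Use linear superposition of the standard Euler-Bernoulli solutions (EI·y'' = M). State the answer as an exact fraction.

y(2) = -9/156250 m

Load 1 — triangular load w₀=16 kN/m (0→w₀ over full span):
  y_1 = -w₀x²(L-x)²(x+2L)/(120LEI) = -16·2²·(4-2)²·(2+2·4)/(120·4·20000) = -1/3750 m
Load 2 — point force P=-14 kN at a=8/5 m (b=L-a=12/5):
  y_2 = -Pa²(L-x)²(3bL-(3b+a)(L-x))/(6L³EI)  [x>a] = -(-14)·(8/5)²·(4-2)²·(3·(12/5)·4-(3·(12/5)+(8/5))·(4-2))/(6·4³·20000) = 49/234375 m
Superposition: y = Σ y_i = -9/156250 m ≈ -0.000058 m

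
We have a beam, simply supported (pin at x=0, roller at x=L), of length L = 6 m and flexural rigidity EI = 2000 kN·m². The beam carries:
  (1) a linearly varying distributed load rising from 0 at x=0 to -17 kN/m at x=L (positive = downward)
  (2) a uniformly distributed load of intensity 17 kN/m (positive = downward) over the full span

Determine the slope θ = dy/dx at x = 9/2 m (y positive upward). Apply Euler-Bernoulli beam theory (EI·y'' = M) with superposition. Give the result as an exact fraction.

Load 1 — triangular load w₀=-17 kN/m (0→w₀ over full span):
  θ_1 = -w₀(7L⁴-30L²x²+15x⁴)/(360LEI) = -(-17)·(7·6⁴-30·6²·(9/2)²+15·(9/2)⁴)/(360·6·2000) = -66963/2560000 rad
Load 2 — uniform load w=17 kN/m over full span:
  θ_2 = -w(L³-6Lx²+4x³)/(24EI) = -17·(6³-6·6·(9/2)²+4·(9/2)³)/(24·2000) = 1683/32000 rad
Superposition: θ = Σ θ_i = 67677/2560000 rad ≈ 0.026436 rad

θ(9/2) = 67677/2560000 rad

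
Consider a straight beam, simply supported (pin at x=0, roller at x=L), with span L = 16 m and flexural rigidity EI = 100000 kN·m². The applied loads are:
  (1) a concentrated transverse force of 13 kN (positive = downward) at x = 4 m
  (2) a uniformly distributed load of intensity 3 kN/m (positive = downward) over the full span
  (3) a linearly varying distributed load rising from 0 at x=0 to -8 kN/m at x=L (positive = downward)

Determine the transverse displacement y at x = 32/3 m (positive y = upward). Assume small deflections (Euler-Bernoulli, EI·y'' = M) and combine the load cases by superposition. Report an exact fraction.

y(32/3) = 5021/2278125 m

Load 1 — point force P=13 kN at a=4 m (b=L-a=12):
  y_1 = -Pa(L-x)(2Lx-a²-x²)/(6LEI)  [x>a] = -13·4·(16-(32/3))·(2·16·(32/3)-4²-(32/3)²)/(6·16·100000) = -1547/253125 m
Load 2 — uniform load w=3 kN/m over full span:
  y_2 = -wx(L³-2Lx²+x³)/(24EI) = -3·(32/3)·(16³-2·16·(32/3)²+(32/3)³)/(24·100000) = -5632/253125 m
Load 3 — triangular load w₀=-8 kN/m (0→w₀ over full span):
  y_3 = -w₀x(7L⁴-10L²x²+3x⁴)/(360LEI) = -(-8)·(32/3)·(7·16⁴-10·16²·(32/3)²+3·(32/3)⁴)/(360·16·100000) = 69632/2278125 m
Superposition: y = Σ y_i = 5021/2278125 m ≈ 0.002204 m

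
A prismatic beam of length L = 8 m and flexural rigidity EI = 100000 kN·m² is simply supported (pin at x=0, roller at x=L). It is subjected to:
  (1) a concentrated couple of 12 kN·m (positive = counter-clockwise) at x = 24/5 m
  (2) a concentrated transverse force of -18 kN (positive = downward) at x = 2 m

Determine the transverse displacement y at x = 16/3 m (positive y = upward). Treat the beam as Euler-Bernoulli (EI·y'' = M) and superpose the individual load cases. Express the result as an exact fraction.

Load 1 — applied couple M₀=12 kN·m at a=24/5 m (b=L-a=16/5):
  y_1 = (M₀x³/(6L)-M₀(x-a)²/2+C₁x)/EI  [x>a] with C₁=M₀(3b²-L²)/(6L)=-208/25 = (12·(16/3)³/(6·8)-12·((16/3)-(24/5))²/2+(-208/25)·(16/3))/100000 = -172/2109375 m
Load 2 — point force P=-18 kN at a=2 m (b=L-a=6):
  y_2 = -Pa(L-x)(2Lx-a²-x²)/(6LEI)  [x>a] = -(-18)·2·(8-(16/3))·(2·8·(16/3)-2²-(16/3)²)/(6·8·100000) = 119/112500 m
Superposition: y = Σ y_i = 8237/8437500 m ≈ 0.000976 m

y(16/3) = 8237/8437500 m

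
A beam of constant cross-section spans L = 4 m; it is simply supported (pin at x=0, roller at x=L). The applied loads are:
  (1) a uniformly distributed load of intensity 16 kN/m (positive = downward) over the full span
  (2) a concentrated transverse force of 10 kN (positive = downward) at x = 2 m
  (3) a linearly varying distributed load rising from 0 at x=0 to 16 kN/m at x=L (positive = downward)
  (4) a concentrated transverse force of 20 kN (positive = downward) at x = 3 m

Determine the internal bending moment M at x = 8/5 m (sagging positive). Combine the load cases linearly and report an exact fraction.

M(8/5) = 7632/125 kN·m

Load 1 — uniform load w=16 kN/m over full span:
  M_1 = wx(L-x)/2 = 16·(8/5)·(4-(8/5))/2 = 768/25 kN·m
Load 2 — point force P=10 kN at a=2 m (b=L-a=2):
  M_2 = Pbx/L  [x≤a] = 10·2·(8/5)/4 = 8 kN·m
Load 3 — triangular load w₀=16 kN/m (0→w₀ over full span):
  M_3 = w₀Lx/6 - w₀x³/(6L) = 16·4·(8/5)/6 - 16·(8/5)³/(6·4) = 1792/125 kN·m
Load 4 — point force P=20 kN at a=3 m (b=L-a=1):
  M_4 = Pbx/L  [x≤a] = 20·1·(8/5)/4 = 8 kN·m
Superposition: M = Σ M_i = 7632/125 kN·m ≈ 61.056000 kN·m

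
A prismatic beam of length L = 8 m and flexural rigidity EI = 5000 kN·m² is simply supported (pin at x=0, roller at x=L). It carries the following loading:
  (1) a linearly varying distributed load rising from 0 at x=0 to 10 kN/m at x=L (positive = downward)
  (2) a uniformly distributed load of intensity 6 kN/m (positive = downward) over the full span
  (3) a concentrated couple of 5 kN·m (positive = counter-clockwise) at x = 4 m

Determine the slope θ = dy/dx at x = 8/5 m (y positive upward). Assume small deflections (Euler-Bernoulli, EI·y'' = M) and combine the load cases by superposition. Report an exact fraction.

Load 1 — triangular load w₀=10 kN/m (0→w₀ over full span):
  θ_1 = -w₀(7L⁴-30L²x²+15x⁴)/(360LEI) = -10·(7·8⁴-30·8²·(8/5)²+15·(8/5)⁴)/(360·8·5000) = -11648/703125 rad
Load 2 — uniform load w=6 kN/m over full span:
  θ_2 = -w(L³-6Lx²+4x³)/(24EI) = -6·(8³-6·8·(8/5)²+4·(8/5)³)/(24·5000) = -1584/78125 rad
Load 3 — applied couple M₀=5 kN·m at a=4 m (b=L-a=4):
  θ_3 = (M₀x²/(2L)+C₁)/EI  [x≤a] with C₁=M₀(3b²-L²)/(6L)=-5/3 = (5·(8/5)²/(2·8)+(-5/3))/5000 = -13/75000 rad
Superposition: θ = Σ θ_i = -208207/5625000 rad ≈ -0.037015 rad

θ(8/5) = -208207/5625000 rad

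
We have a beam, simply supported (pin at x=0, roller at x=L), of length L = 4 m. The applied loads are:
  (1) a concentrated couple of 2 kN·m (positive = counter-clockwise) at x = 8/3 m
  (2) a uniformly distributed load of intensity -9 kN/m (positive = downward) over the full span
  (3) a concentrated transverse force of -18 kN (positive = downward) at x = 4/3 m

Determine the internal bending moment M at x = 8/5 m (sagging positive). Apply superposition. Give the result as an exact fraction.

M(8/5) = -772/25 kN·m

Load 1 — applied couple M₀=2 kN·m at a=8/3 m (b=L-a=4/3):
  M_1 = M₀x/L  [x≤a] = 2·(8/5)/4 = 4/5 kN·m
Load 2 — uniform load w=-9 kN/m over full span:
  M_2 = wx(L-x)/2 = (-9)·(8/5)·(4-(8/5))/2 = -432/25 kN·m
Load 3 — point force P=-18 kN at a=4/3 m (b=L-a=8/3):
  M_3 = Pa(L-x)/L  [x>a] = (-18)·(4/3)·(4-(8/5))/4 = -72/5 kN·m
Superposition: M = Σ M_i = -772/25 kN·m ≈ -30.880000 kN·m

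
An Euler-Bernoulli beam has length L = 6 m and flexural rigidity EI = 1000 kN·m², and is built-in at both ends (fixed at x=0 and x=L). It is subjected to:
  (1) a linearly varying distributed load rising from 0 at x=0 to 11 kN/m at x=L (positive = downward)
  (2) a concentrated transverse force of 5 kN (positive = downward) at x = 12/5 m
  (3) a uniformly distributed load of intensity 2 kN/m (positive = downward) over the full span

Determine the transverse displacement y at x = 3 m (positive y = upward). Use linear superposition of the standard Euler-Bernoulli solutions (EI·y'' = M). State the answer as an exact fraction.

y(3) = -12141/400000 m

Load 1 — triangular load w₀=11 kN/m (0→w₀ over full span):
  y_1 = -w₀x²(L-x)²(x+2L)/(120LEI) = -11·3²·(6-3)²·(3+2·6)/(120·6·1000) = -297/16000 m
Load 2 — point force P=5 kN at a=12/5 m (b=L-a=18/5):
  y_2 = -Pa²(L-x)²(3bL-(3b+a)(L-x))/(6L³EI)  [x>a] = -5·(12/5)²·(6-3)²·(3·(18/5)·6-(3·(18/5)+(12/5))·(6-3))/(6·6³·1000) = -63/12500 m
Load 3 — uniform load w=2 kN/m over full span:
  y_3 = -wx²(L-x)²/(24EI) = -2·3²·(6-3)²/(24·1000) = -27/4000 m
Superposition: y = Σ y_i = -12141/400000 m ≈ -0.030353 m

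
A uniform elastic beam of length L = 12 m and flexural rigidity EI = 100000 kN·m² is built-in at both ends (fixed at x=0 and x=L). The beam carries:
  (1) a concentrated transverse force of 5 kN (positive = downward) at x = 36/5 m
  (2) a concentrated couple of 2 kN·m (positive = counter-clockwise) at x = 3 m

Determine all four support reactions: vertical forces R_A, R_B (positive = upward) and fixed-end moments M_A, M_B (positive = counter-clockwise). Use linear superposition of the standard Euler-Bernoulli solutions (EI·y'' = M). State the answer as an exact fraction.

Load 1 — point force P=5 kN at a=36/5 m (b=L-a=24/5):
  R_A = Pb²(3a+b)/L³ = 5·(24/5)²·(3·(36/5)+(24/5))/12³ = 44/25 kN
  M_A = Pab²/L² = 5·(36/5)·(24/5)²/12² = 144/25 kN·m
  R_B = Pa²(a+3b)/L³ = 5·(36/5)²·((36/5)+3·(24/5))/12³ = 81/25 kN
  M_B = -Pa²b/L² = -5·(36/5)²·(24/5)/12² = -216/25 kN·m
Load 2 — applied couple M₀=2 kN·m at a=3 m (b=L-a=9):
  R_A = 6M₀ab/L³ = 6·2·3·9/12³ = 3/16 kN
  M_A = M₀b(2a-b)/L² = 2·9·(2·3-9)/12² = -3/8 kN·m
  R_B = -6M₀ab/L³ = -6·2·3·9/12³ = -3/16 kN
  M_B = M₀a(2b-a)/L² = 2·3·(2·9-3)/12² = 5/8 kN·m
Superposition: R_A = 779/400 kN, M_A = 1077/200 kN·m, R_B = 1221/400 kN, M_B = -1603/200 kN·m

R_A = 779/400 kN, M_A = 1077/200 kN·m, R_B = 1221/400 kN, M_B = -1603/200 kN·m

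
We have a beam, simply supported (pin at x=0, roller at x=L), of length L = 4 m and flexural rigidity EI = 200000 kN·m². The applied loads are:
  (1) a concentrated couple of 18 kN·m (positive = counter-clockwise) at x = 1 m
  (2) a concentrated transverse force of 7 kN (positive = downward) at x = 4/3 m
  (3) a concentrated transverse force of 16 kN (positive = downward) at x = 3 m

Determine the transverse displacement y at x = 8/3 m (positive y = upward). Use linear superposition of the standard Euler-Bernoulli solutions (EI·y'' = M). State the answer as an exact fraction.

y(8/3) = -2249/48600000 m

Load 1 — applied couple M₀=18 kN·m at a=1 m (b=L-a=3):
  y_1 = (M₀x³/(6L)-M₀(x-a)²/2+C₁x)/EI  [x>a] with C₁=M₀(3b²-L²)/(6L)=33/4 = (18·(8/3)³/(6·4)-18·((8/3)-1)²/2+(33/4)·(8/3))/200000 = 101/1800000 m
Load 2 — point force P=7 kN at a=4/3 m (b=L-a=8/3):
  y_2 = -Pa(L-x)(2Lx-a²-x²)/(6LEI)  [x>a] = -7·(4/3)·(4-(8/3))·(2·4·(8/3)-(4/3)²-(8/3)²)/(6·4·200000) = -49/1518750 m
Load 3 — point force P=16 kN at a=3 m (b=L-a=1):
  y_3 = -Pbx(L²-b²-x²)/(6LEI)  [x≤a] = -16·1·(8/3)·(4²-1²-(8/3)²)/(6·4·200000) = -71/1012500 m
Superposition: y = Σ y_i = -2249/48600000 m ≈ -0.000046 m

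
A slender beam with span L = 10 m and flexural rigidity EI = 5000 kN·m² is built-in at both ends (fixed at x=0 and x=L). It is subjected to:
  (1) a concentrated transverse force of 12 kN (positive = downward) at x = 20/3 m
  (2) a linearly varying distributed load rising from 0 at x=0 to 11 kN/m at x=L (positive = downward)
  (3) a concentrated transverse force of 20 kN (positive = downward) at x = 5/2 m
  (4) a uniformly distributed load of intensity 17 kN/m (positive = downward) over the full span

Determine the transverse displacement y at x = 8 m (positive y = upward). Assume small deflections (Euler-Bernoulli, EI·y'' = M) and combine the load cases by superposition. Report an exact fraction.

Load 1 — point force P=12 kN at a=20/3 m (b=L-a=10/3):
  y_1 = -Pa²(L-x)²(3bL-(3b+a)(L-x))/(6L³EI)  [x>a] = -12·(20/3)²·(10-8)²·(3·(10/3)·10-(3·(10/3)+(20/3))·(10-8))/(6·10³·5000) = -16/3375 m
Load 2 — triangular load w₀=11 kN/m (0→w₀ over full span):
  y_2 = -w₀x²(L-x)²(x+2L)/(120LEI) = -11·8²·(10-8)²·(8+2·10)/(120·10·5000) = -616/46875 m
Load 3 — point force P=20 kN at a=5/2 m (b=L-a=15/2):
  y_3 = -Pa²(L-x)²(3bL-(3b+a)(L-x))/(6L³EI)  [x>a] = -20·(5/2)²·(10-8)²·(3·(15/2)·10-(3·(15/2)+(5/2))·(10-8))/(6·10³·5000) = -7/2400 m
Load 4 — uniform load w=17 kN/m over full span:
  y_4 = -wx²(L-x)²/(24EI) = -17·8²·(10-8)²/(24·5000) = -68/1875 m
Superposition: y = Σ y_i = -770383/13500000 m ≈ -0.057065 m

y(8) = -770383/13500000 m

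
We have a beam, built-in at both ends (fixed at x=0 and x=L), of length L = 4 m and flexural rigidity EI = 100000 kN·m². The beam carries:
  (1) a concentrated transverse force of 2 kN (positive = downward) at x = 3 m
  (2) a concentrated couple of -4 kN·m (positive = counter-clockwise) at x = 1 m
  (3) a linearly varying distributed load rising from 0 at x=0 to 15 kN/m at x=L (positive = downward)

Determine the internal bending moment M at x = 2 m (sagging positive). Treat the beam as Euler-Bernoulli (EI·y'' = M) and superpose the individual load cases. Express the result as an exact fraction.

M(2) = 25/4 kN·m

Load 1 — point force P=2 kN at a=3 m (b=L-a=1):
  M_1 = Pb²(3a+b)x/L³ - Pab²/L²  [x≤a] = 2·1²·(3·3+1)·2/4³ - 2·3·1²/4² = 1/4 kN·m
Load 2 — applied couple M₀=-4 kN·m at a=1 m (b=L-a=3):
  M_2 = R_Ax - M_A - M₀  [x>a] with R_A=-9/8, M_A=3/4 = (-9/8)·2 - (3/4) - (-4) = 1 kN·m
Load 3 — triangular load w₀=15 kN/m (0→w₀ over full span):
  M_3 = 3w₀Lx/20 - w₀L²/30 - w₀x³/(6L) = 3·15·4·2/20 - 15·4²/30 - 15·2³/(6·4) = 5 kN·m
Superposition: M = Σ M_i = 25/4 kN·m ≈ 6.250000 kN·m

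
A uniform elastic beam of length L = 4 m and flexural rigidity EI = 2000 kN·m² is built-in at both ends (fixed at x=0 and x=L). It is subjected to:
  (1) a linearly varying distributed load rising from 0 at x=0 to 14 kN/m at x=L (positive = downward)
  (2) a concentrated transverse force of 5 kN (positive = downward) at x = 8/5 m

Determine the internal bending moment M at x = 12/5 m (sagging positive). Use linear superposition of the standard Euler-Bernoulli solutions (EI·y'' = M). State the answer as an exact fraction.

Load 1 — triangular load w₀=14 kN/m (0→w₀ over full span):
  M_1 = 3w₀Lx/20 - w₀L²/30 - w₀x³/(6L) = 3·14·4·(12/5)/20 - 14·4²/30 - 14·(12/5)³/(6·4) = 1736/375 kN·m
Load 2 — point force P=5 kN at a=8/5 m (b=L-a=12/5):
  M_2 = Pa²(a+3b)(L-x)/L³ - Pa²b/L²  [x>a] = 5·(8/5)²·((8/5)+3·(12/5))·(4-(12/5))/4³ - 5·(8/5)²·(12/5)/4² = 112/125 kN·m
Superposition: M = Σ M_i = 2072/375 kN·m ≈ 5.525333 kN·m

M(12/5) = 2072/375 kN·m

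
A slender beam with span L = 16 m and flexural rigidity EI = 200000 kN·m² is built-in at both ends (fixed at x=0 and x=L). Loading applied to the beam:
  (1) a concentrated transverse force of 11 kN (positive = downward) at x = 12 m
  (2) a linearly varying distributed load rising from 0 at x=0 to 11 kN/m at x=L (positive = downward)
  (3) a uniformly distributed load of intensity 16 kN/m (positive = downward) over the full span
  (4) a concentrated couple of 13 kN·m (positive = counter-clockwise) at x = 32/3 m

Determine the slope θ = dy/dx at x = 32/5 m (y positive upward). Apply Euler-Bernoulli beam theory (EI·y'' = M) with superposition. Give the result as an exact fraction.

Load 1 — point force P=11 kN at a=12 m (b=L-a=4):
  θ_1 = -Pb²x(2aL-(3a+b)x)/(2L³EI)  [x≤a] = -11·4²·(32/5)·(2·12·16-(3·12+4)·(32/5))/(2·16³·200000) = -11/125000 rad
Load 2 — triangular load w₀=11 kN/m (0→w₀ over full span):
  θ_2 = -w₀(2x(L-x)(L-2x)(x+2L)+x²(L-x)²)/(120LEI) = -11·(2·(32/5)·(16-(32/5))·(16-2·(32/5))·((32/5)+2·16)+(32/5)²·(16-(32/5))²)/(120·16·200000) = -1056/1953125 rad
Load 3 — uniform load w=16 kN/m over full span:
  θ_3 = -wx(L-x)(L-2x)/(12EI) = -16·(32/5)·(16-(32/5))·(16-2·(32/5))/(12·200000) = -512/390625 rad
Load 4 — applied couple M₀=13 kN·m at a=32/3 m (b=L-a=16/3):
  θ_4 = (R_Ax²/2 - M_Ax)/EI  [x≤a] with R_A=13/12, M_A=13/3 = ((13/12)·(32/5)²/2 - (13/3)·(32/5))/200000 = -13/468750 rad
Superposition: θ = Σ θ_i = -92209/46875000 rad ≈ -0.001967 rad

θ(32/5) = -92209/46875000 rad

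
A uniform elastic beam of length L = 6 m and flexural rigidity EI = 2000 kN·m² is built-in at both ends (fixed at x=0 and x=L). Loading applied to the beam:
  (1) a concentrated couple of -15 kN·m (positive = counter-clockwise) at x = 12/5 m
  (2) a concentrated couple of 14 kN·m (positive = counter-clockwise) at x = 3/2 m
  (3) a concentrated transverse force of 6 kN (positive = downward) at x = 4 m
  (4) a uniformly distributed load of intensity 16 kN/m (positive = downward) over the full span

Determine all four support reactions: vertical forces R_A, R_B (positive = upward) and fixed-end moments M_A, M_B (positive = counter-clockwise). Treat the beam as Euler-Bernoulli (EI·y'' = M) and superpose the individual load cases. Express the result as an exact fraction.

Load 1 — applied couple M₀=-15 kN·m at a=12/5 m (b=L-a=18/5):
  R_A = 6M₀ab/L³ = 6·(-15)·(12/5)·(18/5)/6³ = -18/5 kN
  M_A = M₀b(2a-b)/L² = (-15)·(18/5)·(2·(12/5)-(18/5))/6² = -9/5 kN·m
  R_B = -6M₀ab/L³ = -6·(-15)·(12/5)·(18/5)/6³ = 18/5 kN
  M_B = M₀a(2b-a)/L² = (-15)·(12/5)·(2·(18/5)-(12/5))/6² = -24/5 kN·m
Load 2 — applied couple M₀=14 kN·m at a=3/2 m (b=L-a=9/2):
  R_A = 6M₀ab/L³ = 6·14·(3/2)·(9/2)/6³ = 21/8 kN
  M_A = M₀b(2a-b)/L² = 14·(9/2)·(2·(3/2)-(9/2))/6² = -21/8 kN·m
  R_B = -6M₀ab/L³ = -6·14·(3/2)·(9/2)/6³ = -21/8 kN
  M_B = M₀a(2b-a)/L² = 14·(3/2)·(2·(9/2)-(3/2))/6² = 35/8 kN·m
Load 3 — point force P=6 kN at a=4 m (b=L-a=2):
  R_A = Pb²(3a+b)/L³ = 6·2²·(3·4+2)/6³ = 14/9 kN
  M_A = Pab²/L² = 6·4·2²/6² = 8/3 kN·m
  R_B = Pa²(a+3b)/L³ = 6·4²·(4+3·2)/6³ = 40/9 kN
  M_B = -Pa²b/L² = -6·4²·2/6² = -16/3 kN·m
Load 4 — uniform load w=16 kN/m over full span:
  R_A = wL/2 = 16·6/2 = 48 kN
  M_A = wL²/12 = 16·6²/12 = 48 kN·m
  R_B = wL/2 = 16·6/2 = 48 kN
  M_B = -wL²/12 = -16·6²/12 = -48 kN·m
Superposition: R_A = 17489/360 kN, M_A = 5549/120 kN·m, R_B = 19231/360 kN, M_B = -6451/120 kN·m

R_A = 17489/360 kN, M_A = 5549/120 kN·m, R_B = 19231/360 kN, M_B = -6451/120 kN·m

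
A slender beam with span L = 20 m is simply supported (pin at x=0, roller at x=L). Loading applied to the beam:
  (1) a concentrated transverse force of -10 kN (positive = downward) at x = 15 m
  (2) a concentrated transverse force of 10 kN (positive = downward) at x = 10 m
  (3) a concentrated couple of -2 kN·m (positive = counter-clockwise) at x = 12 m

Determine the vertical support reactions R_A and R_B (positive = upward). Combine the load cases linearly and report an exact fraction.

R_A = 12/5 kN, R_B = -12/5 kN

Load 1 — point force P=-10 kN at a=15 m (b=L-a=5):
  R_A = Pb/L = (-10)·5/20 = -5/2 kN
  R_B = Pa/L = (-10)·15/20 = -15/2 kN
Load 2 — point force P=10 kN at a=10 m (b=L-a=10):
  R_A = Pb/L = 10·10/20 = 5 kN
  R_B = Pa/L = 10·10/20 = 5 kN
Load 3 — applied couple M₀=-2 kN·m at a=12 m (b=L-a=8):
  R_A = M₀/L = (-2)/20 = -1/10 kN
  R_B = -M₀/L = -(-2)/20 = 1/10 kN
Superposition: R_A = 12/5 kN, R_B = -12/5 kN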